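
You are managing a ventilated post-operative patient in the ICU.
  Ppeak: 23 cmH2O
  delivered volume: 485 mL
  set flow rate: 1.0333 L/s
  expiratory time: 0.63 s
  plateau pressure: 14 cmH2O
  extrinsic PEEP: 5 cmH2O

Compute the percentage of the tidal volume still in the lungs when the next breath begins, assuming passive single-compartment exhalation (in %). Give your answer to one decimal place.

R = (PIP − Pplat)/V̇ = (23 − 14) / 1.0333 = 9.0/1.0333 = 8.71 cmH2O·s/L.
C = Vt/(Pplat − PEEP) = 485.0 / (14 − 5) = 485.0/9.0 = 53.889 mL/cmH2O.
τ = R × C = 8.71 × 0.05389 L/cmH2O = 0.4694 s.
Fraction remaining at end-expiration = e^(−Te/τ) = e^(−0.63/0.4694) = 0.2613 → 26.13%.

26.1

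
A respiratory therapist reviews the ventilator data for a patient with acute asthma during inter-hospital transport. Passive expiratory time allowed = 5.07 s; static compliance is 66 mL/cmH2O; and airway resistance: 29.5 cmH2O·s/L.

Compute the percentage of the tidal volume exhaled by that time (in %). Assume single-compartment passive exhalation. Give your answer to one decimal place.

92.6

τ = R × C = 29.5 × 66 mL/cmH2O = 29.5 × 0.066 L/cmH2O = 1.947 s.
Passive exhalation: V(t)/V₀ = e^(−t/τ) = e^(−5.07/1.947) = 0.07398.
Fraction exhaled = 1 − 0.07398 = 0.926 → 92.6%.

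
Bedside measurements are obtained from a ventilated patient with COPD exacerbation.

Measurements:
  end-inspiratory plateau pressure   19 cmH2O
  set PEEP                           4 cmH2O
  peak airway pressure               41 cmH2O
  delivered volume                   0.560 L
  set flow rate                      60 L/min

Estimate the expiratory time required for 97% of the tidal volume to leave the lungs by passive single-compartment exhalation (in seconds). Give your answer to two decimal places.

Flow: 60 L/min ÷ 60 = 1 L/s.
R = (PIP − Pplat)/V̇ = (41 − 19) / 1 = 22.0/1 = 22.0 cmH2O·s/L.
C = Vt/(Pplat − PEEP) = 560.0 / (19 − 4) = 560.0/15.0 = 37.333 mL/cmH2O.
τ = R × C = 22.0 × 0.03733 L/cmH2O = 0.8213 s.
t = −τ·ln(1 − 0.97) = −0.8213·ln(0.03) = 2.88 s.

2.88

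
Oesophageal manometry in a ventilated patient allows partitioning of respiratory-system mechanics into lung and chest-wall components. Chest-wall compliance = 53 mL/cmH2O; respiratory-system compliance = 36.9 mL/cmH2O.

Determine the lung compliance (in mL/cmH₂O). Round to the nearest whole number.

121

1/CL = 1/Crs − 1/Ccw.
1/CL = 1/36.9 − 1/53 = 0.008232.
CL = 121.48 mL/cmH2O.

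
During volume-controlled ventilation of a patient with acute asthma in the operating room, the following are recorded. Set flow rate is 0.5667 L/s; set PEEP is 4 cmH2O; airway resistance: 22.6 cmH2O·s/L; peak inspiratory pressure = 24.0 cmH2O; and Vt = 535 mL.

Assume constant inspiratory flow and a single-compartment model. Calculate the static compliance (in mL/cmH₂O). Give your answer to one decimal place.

Equation of motion (constant flow): PIP = Vt/C + R·V̇ + PEEP.
Vt/C = PIP − R·V̇ − PEEP = 24.0 − 22.6×0.5667 − 4 = 24.0 − 12.807 − 4 = 7.193 cmH2O.
C = Vt / 7.193 = 535 / 7.193 = 74.378 mL/cmH2O.

74.4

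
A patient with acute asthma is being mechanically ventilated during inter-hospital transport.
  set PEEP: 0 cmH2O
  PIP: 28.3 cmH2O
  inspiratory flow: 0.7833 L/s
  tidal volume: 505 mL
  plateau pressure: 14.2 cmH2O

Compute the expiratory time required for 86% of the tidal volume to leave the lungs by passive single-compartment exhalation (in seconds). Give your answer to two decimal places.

R = (PIP − Pplat)/V̇ = (28.3 − 14.2) / 0.7833 = 14.1/0.7833 = 18.001 cmH2O·s/L.
C = Vt/(Pplat − PEEP) = 505.0 / (14.2 − 0) = 505.0/14.2 = 35.563 mL/cmH2O.
τ = R × C = 18.001 × 0.03556 L/cmH2O = 0.6401 s.
t = −τ·ln(1 − 0.86) = −0.6401·ln(0.14) = 1.259 s.

1.26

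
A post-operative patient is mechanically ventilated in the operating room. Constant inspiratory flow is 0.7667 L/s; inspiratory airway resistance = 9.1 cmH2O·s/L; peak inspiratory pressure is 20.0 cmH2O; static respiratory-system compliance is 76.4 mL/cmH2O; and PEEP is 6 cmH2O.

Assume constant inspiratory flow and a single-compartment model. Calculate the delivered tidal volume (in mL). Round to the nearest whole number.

537

Equation of motion (constant flow): PIP = Vt/C + R·V̇ + PEEP.
Vt/C = PIP − R·V̇ − PEEP = 20.0 − 6.977 − 6 = 7.023 cmH2O.
Vt = C × 7.023 = 76.4 × 7.023 = 536.56 mL.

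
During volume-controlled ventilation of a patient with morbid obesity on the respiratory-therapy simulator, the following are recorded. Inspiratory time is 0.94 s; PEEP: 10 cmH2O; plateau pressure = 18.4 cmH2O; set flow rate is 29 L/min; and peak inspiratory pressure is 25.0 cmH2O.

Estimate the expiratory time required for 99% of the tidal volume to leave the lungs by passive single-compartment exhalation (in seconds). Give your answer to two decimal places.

Flow: 29 L/min ÷ 60 = 0.4833 L/s.
Vt = flow × Ti = 0.4833 L/s × 0.94 s × 1000 mL/L = 454.3 mL.
R = (PIP − Pplat)/V̇ = (25.0 − 18.4) / 0.4833 = 6.6/0.4833 = 13.656 cmH2O·s/L.
C = Vt/(Pplat − PEEP) = 454.3 / (18.4 − 10) = 454.3/8.4 = 54.083 mL/cmH2O.
τ = R × C = 13.656 × 0.05408 L/cmH2O = 0.7385 s.
t = −τ·ln(1 − 0.99) = −0.7385·ln(0.01) = 3.401 s.

3.40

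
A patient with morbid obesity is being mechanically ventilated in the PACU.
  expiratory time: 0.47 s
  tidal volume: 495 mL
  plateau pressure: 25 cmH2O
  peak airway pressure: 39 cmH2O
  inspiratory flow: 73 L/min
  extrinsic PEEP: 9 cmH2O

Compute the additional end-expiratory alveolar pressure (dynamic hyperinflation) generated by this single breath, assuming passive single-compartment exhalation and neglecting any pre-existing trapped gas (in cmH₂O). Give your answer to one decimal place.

Flow: 73 L/min ÷ 60 = 1.2167 L/s.
R = (PIP − Pplat)/V̇ = (39 − 25) / 1.2167 = 14.0/1.2167 = 11.507 cmH2O·s/L.
C = Vt/(Pplat − PEEP) = 495.0 / (25 − 9) = 495.0/16.0 = 30.938 mL/cmH2O.
τ = R × C = 11.507 × 0.03094 L/cmH2O = 0.356 s.
Fraction remaining = e^(−Te/τ) = e^(−0.47/0.356) = 0.2671; trapped volume = 495.0 × 0.2671 = 132.21 mL.
Additional alveolar pressure from trapping ≈ V_trapped / C = 132.21 / 30.938 = 4.273 cmH2O.

4.3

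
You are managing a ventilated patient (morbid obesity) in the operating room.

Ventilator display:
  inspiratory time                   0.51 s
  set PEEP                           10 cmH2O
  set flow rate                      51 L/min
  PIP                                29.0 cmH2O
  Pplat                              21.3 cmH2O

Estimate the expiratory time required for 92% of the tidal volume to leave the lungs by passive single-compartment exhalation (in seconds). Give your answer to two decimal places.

Flow: 51 L/min ÷ 60 = 0.85 L/s.
Vt = flow × Ti = 0.85 L/s × 0.51 s × 1000 mL/L = 433.5 mL.
R = (PIP − Pplat)/V̇ = (29.0 − 21.3) / 0.85 = 7.7/0.85 = 9.059 cmH2O·s/L.
C = Vt/(Pplat − PEEP) = 433.5 / (21.3 − 10) = 433.5/11.3 = 38.363 mL/cmH2O.
τ = R × C = 9.059 × 0.03836 L/cmH2O = 0.3475 s.
t = −τ·ln(1 − 0.92) = −0.3475·ln(0.08) = 0.8777 s.

0.88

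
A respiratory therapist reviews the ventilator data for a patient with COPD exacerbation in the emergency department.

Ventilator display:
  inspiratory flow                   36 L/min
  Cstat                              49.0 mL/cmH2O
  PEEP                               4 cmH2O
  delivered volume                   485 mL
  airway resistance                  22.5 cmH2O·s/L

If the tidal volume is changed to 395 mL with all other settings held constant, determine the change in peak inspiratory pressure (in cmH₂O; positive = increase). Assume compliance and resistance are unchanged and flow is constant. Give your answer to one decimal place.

-1.8

PIP = Vt/C + R·V̇ + PEEP (constant-flow equation of motion).
Only the elastic term changes: ΔPIP = ΔVt / C = (395 − 485) / 49.0 = -1.837 cmH2O.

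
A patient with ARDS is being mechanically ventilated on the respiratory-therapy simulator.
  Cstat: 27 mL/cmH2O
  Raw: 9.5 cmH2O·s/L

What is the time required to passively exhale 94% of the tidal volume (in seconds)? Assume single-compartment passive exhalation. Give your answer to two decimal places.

0.72

τ = R × C = 9.5 × 27 mL/cmH2O = 9.5 × 0.027 L/cmH2O = 0.2565 s.
Exhaled fraction f = 1 − e^(−t/τ) → t = −τ·ln(1 − f) = −0.2565·ln(0.06) = 0.7216 s.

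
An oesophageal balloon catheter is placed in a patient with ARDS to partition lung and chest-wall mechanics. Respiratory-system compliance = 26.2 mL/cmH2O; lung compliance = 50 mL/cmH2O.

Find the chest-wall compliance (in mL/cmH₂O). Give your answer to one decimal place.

1/Ccw = 1/Crs − 1/CL.
1/Ccw = 1/26.2 − 1/50 = 0.01817.
Ccw = 55.036 mL/cmH2O.

55.0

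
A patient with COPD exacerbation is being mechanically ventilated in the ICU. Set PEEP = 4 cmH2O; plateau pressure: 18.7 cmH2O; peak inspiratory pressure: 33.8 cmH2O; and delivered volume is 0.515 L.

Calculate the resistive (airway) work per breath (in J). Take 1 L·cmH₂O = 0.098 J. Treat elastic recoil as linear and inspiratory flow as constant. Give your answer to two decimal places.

0.76

With constant inspiratory flow the resistive pressure is constant at PIP − Pplat = 33.8 − 18.7 = 15.1 cmH2O, so resistive work = 15.1 × 0.515 = 7.777 L·cmH2O.
× 0.098 J/(L·cmH2O) → 0.7621 J.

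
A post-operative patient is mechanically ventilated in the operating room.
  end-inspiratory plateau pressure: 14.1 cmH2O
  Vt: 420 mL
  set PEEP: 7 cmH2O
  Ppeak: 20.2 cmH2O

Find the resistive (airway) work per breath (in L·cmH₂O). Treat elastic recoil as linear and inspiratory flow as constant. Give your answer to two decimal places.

With constant inspiratory flow the resistive pressure is constant at PIP − Pplat = 20.2 − 14.1 = 6.1 cmH2O, so resistive work = 6.1 × 0.420 = 2.562 L·cmH2O.

2.56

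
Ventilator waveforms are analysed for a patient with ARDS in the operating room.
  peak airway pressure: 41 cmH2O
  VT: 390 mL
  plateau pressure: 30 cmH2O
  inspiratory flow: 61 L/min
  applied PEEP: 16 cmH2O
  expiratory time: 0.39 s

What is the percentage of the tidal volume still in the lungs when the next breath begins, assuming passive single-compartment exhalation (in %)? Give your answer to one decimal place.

27.4

Flow: 61 L/min ÷ 60 = 1.0167 L/s.
R = (PIP − Pplat)/V̇ = (41 − 30) / 1.0167 = 11.0/1.0167 = 10.819 cmH2O·s/L.
C = Vt/(Pplat − PEEP) = 390.0 / (30 − 16) = 390.0/14.0 = 27.857 mL/cmH2O.
τ = R × C = 10.819 × 0.02786 L/cmH2O = 0.3014 s.
Fraction remaining at end-expiration = e^(−Te/τ) = e^(−0.39/0.3014) = 0.2742 → 27.42%.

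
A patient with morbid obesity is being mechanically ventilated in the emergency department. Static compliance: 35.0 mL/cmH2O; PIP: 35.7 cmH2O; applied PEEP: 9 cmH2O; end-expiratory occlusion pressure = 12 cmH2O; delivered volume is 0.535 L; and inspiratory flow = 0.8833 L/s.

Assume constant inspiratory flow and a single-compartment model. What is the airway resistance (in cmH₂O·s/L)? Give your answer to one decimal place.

Total PEEP = 12 cmH2O (set 9 + intrinsic 3); this is the baseline alveolar pressure.
Equation of motion (constant flow): PIP = Vt/C + R·V̇ + PEEP.
R·V̇ = PIP − Vt/C − PEEP = 35.7 − 535/35.0 − 12 = 35.7 − 15.286 − 12 = 8.414 cmH2O.
R = 8.414 / 0.8833 = 9.526 cmH2O·s/L.

9.5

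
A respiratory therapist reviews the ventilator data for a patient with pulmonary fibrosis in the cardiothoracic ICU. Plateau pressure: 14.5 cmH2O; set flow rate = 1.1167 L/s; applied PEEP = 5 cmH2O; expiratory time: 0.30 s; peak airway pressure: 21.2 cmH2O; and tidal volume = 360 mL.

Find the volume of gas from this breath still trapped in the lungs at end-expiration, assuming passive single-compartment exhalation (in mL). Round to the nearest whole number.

R = (PIP − Pplat)/V̇ = (21.2 − 14.5) / 1.1167 = 6.7/1.1167 = 6.0 cmH2O·s/L.
C = Vt/(Pplat − PEEP) = 360.0 / (14.5 − 5) = 360.0/9.5 = 37.895 mL/cmH2O.
τ = R × C = 6.0 × 0.0379 L/cmH2O = 0.2274 s.
Fraction remaining = e^(−Te/τ) = e^(−0.30/0.2274) = 0.2673.
Trapped volume = 360.0 × 0.2673 = 96.228 mL.

96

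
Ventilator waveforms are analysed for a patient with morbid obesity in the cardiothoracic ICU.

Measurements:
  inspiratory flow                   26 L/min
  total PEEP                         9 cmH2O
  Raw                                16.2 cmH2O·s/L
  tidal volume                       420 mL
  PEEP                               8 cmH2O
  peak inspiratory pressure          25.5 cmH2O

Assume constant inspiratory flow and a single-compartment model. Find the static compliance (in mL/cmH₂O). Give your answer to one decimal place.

44.3

Flow: 26 L/min ÷ 60 = 0.4333 L/s.
Total PEEP = 9 cmH2O (set 8 + intrinsic 1); this is the baseline alveolar pressure.
Equation of motion (constant flow): PIP = Vt/C + R·V̇ + PEEP.
Vt/C = PIP − R·V̇ − PEEP = 25.5 − 16.2×0.4333 − 9 = 25.5 − 7.019 − 9 = 9.481 cmH2O.
C = Vt / 9.481 = 420 / 9.481 = 44.299 mL/cmH2O.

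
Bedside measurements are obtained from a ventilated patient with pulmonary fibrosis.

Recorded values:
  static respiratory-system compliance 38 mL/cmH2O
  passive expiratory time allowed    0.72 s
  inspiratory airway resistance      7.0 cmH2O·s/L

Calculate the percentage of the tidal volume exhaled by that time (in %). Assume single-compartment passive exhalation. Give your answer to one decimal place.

τ = R × C = 7.0 × 38 mL/cmH2O = 7.0 × 0.038 L/cmH2O = 0.266 s.
Passive exhalation: V(t)/V₀ = e^(−t/τ) = e^(−0.72/0.266) = 0.06675.
Fraction exhaled = 1 − 0.06675 = 0.9333 → 93.33%.

93.3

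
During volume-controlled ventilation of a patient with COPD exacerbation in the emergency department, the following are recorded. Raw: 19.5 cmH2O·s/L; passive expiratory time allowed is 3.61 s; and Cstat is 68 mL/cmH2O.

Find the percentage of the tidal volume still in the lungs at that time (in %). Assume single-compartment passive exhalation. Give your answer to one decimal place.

τ = R × C = 19.5 × 68 mL/cmH2O = 19.5 × 0.068 L/cmH2O = 1.326 s.
Passive exhalation: V(t)/V₀ = e^(−t/τ) = e^(−3.61/1.326) = 0.06571.
Fraction remaining = 0.06571 → 6.571%.

6.6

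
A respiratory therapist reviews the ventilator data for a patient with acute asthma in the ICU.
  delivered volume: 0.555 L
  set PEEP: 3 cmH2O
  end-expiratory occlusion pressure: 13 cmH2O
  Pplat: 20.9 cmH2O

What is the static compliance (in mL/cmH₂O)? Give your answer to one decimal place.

70.3

End-expiratory occlusion gives total PEEP = 13 cmH2O (intrinsic PEEP = 13 − 3 = 10). Use total PEEP for the elastic gradient.
Cstat = Vt / (Pplat − PEEPtotal) = 555 / (20.9 − 13) = 555 / 7.9 = 70.253 mL/cmH2O.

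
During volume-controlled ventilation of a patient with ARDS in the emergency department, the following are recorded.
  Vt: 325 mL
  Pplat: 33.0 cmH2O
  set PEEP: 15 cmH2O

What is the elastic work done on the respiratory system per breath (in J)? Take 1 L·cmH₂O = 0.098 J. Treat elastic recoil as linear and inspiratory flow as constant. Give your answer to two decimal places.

Elastic work ≈ ½ × (Pplat − PEEP) × Vt = 0.5 × (33.0 − 15) × 0.325 L = 0.5 × 18.0 × 0.325 = 2.925 L·cmH2O.
× 0.098 J/(L·cmH2O) → 0.2867 J.

0.29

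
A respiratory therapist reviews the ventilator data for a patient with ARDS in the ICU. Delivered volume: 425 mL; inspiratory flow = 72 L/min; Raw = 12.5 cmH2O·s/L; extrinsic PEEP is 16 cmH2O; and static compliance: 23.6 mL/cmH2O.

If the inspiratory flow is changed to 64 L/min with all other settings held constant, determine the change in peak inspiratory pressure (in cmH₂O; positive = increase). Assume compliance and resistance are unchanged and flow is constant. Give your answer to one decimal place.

Flow: 72 L/min ÷ 60 = 1.2 L/s.
New flow: 64 L/min ÷ 60 = 1.0667 L/s.
PIP = Vt/C + R·V̇ + PEEP (constant-flow equation of motion).
Only the resistive term changes: ΔPIP = R × ΔV̇ = 12.5 × (1.0667 − 1.2) = 12.5 × -0.1333 = -1.666 cmH2O.

-1.7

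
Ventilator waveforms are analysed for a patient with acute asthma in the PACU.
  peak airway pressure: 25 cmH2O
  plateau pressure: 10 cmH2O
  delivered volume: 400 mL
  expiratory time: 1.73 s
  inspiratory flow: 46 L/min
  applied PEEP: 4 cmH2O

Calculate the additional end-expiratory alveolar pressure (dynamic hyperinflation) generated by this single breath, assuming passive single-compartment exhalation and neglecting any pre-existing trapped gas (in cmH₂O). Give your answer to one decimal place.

1.6

Flow: 46 L/min ÷ 60 = 0.7667 L/s.
R = (PIP − Pplat)/V̇ = (25 − 10) / 0.7667 = 15.0/0.7667 = 19.564 cmH2O·s/L.
C = Vt/(Pplat − PEEP) = 400.0 / (10 − 4) = 400.0/6.0 = 66.667 mL/cmH2O.
τ = R × C = 19.564 × 0.06667 L/cmH2O = 1.304 s.
Fraction remaining = e^(−Te/τ) = e^(−1.73/1.304) = 0.2654; trapped volume = 400.0 × 0.2654 = 106.16 mL.
Additional alveolar pressure from trapping ≈ V_trapped / C = 106.16 / 66.667 = 1.592 cmH2O.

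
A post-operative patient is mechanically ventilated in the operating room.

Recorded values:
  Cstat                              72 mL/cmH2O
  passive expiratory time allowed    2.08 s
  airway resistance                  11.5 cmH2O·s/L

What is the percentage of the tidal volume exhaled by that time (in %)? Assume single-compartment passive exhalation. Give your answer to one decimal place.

τ = R × C = 11.5 × 72 mL/cmH2O = 11.5 × 0.072 L/cmH2O = 0.828 s.
Passive exhalation: V(t)/V₀ = e^(−t/τ) = e^(−2.08/0.828) = 0.0811.
Fraction exhaled = 1 − 0.0811 = 0.9189 → 91.89%.

91.9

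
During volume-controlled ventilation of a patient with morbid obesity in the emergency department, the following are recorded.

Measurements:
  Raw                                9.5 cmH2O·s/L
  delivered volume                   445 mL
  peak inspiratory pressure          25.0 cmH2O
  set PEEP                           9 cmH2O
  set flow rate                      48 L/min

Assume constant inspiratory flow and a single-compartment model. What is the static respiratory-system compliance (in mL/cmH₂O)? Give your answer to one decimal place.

53.0

Flow: 48 L/min ÷ 60 = 0.8 L/s.
Equation of motion (constant flow): PIP = Vt/C + R·V̇ + PEEP.
Vt/C = PIP − R·V̇ − PEEP = 25.0 − 9.5×0.8 − 9 = 25.0 − 7.6 − 9 = 8.4 cmH2O.
C = Vt / 8.4 = 445 / 8.4 = 52.976 mL/cmH2O.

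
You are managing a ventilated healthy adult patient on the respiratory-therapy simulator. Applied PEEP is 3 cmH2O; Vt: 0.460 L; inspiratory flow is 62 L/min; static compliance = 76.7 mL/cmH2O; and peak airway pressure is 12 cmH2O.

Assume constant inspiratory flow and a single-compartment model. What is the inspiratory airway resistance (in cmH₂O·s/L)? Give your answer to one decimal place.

Flow: 62 L/min ÷ 60 = 1.0333 L/s.
Equation of motion (constant flow): PIP = Vt/C + R·V̇ + PEEP.
R·V̇ = PIP − Vt/C − PEEP = 12 − 460/76.7 − 3 = 12 − 5.997 − 3 = 3.003 cmH2O.
R = 3.003 / 1.0333 = 2.906 cmH2O·s/L.

2.9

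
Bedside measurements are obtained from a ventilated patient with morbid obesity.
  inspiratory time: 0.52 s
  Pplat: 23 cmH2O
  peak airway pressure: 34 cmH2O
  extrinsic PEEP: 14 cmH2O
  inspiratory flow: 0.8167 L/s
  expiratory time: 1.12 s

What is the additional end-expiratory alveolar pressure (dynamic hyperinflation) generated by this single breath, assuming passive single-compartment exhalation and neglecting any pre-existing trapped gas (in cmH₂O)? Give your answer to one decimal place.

Vt = flow × Ti = 0.8167 L/s × 0.52 s × 1000 mL/L = 424.68 mL.
R = (PIP − Pplat)/V̇ = (34 − 23) / 0.8167 = 11.0/0.8167 = 13.469 cmH2O·s/L.
C = Vt/(Pplat − PEEP) = 424.68 / (23 − 14) = 424.68/9.0 = 47.187 mL/cmH2O.
τ = R × C = 13.469 × 0.04719 L/cmH2O = 0.6356 s.
Fraction remaining = e^(−Te/τ) = e^(−1.12/0.6356) = 0.1717; trapped volume = 424.68 × 0.1717 = 72.918 mL.
Additional alveolar pressure from trapping ≈ V_trapped / C = 72.918 / 47.187 = 1.545 cmH2O.

1.5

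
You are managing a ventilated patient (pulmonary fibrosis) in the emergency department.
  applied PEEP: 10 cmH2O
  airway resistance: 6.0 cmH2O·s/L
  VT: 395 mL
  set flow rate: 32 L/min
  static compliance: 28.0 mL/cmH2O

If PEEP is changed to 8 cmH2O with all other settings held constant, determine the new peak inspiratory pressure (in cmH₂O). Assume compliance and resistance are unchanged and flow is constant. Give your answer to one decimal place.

Flow: 32 L/min ÷ 60 = 0.5333 L/s.
PIP = Vt/C + R·V̇ + PEEP (constant-flow equation of motion).
Only the baseline term changes: ΔPIP = ΔPEEP = 8 − 10 = -2.0 cmH2O.
Original PIP = 395/28.0 + 6.0×0.5333 + 10 = 27.307 cmH2O; new PIP = 27.307 + (-2.0) = 25.307 cmH2O.

25.3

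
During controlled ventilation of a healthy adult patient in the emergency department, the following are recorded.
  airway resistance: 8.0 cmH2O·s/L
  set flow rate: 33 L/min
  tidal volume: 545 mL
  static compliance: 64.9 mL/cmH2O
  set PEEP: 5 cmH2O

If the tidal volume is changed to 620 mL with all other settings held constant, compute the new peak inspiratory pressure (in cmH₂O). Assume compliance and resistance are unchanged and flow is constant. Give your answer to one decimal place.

19.0

Flow: 33 L/min ÷ 60 = 0.55 L/s.
PIP = Vt/C + R·V̇ + PEEP (constant-flow equation of motion).
Only the elastic term changes: ΔPIP = ΔVt / C = (620 − 545) / 64.9 = 1.156 cmH2O.
Original PIP = 545/64.9 + 8.0×0.55 + 5 = 17.798 cmH2O; new PIP = 17.798 + (1.156) = 18.954 cmH2O.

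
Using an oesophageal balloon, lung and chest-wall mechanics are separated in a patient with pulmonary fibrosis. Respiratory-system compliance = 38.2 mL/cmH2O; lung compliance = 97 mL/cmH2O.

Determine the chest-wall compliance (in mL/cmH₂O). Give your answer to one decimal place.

1/Ccw = 1/Crs − 1/CL.
1/Ccw = 1/38.2 − 1/97 = 0.01587.
Ccw = 63.012 mL/cmH2O.

63.0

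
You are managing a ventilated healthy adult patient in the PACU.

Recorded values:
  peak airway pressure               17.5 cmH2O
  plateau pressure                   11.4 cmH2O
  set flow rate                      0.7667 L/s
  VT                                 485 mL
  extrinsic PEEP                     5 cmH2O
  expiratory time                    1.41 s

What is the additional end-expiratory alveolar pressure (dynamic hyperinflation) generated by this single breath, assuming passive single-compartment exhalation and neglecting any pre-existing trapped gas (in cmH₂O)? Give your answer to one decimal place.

R = (PIP − Pplat)/V̇ = (17.5 − 11.4) / 0.7667 = 6.1/0.7667 = 7.956 cmH2O·s/L.
C = Vt/(Pplat − PEEP) = 485.0 / (11.4 − 5) = 485.0/6.4 = 75.781 mL/cmH2O.
τ = R × C = 7.956 × 0.07578 L/cmH2O = 0.6029 s.
Fraction remaining = e^(−Te/τ) = e^(−1.41/0.6029) = 0.09645; trapped volume = 485.0 × 0.09645 = 46.778 mL.
Additional alveolar pressure from trapping ≈ V_trapped / C = 46.778 / 75.781 = 0.6173 cmH2O.

0.6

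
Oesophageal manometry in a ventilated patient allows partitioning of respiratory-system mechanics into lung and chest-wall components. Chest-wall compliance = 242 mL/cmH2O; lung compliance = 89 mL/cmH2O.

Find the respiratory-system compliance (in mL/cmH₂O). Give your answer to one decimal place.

Lung and chest wall are elastances in series: 1/Crs = 1/CL + 1/Ccw.
1/Crs = 1/89 + 1/242 = 0.01537.
Crs = 65.062 mL/cmH2O.

65.1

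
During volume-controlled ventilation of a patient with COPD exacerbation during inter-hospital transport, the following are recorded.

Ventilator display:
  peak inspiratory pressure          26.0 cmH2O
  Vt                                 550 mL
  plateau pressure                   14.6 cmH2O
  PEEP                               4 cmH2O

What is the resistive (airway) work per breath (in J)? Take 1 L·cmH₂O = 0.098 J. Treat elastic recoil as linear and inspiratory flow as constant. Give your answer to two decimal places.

0.61

With constant inspiratory flow the resistive pressure is constant at PIP − Pplat = 26.0 − 14.6 = 11.4 cmH2O, so resistive work = 11.4 × 0.550 = 6.27 L·cmH2O.
× 0.098 J/(L·cmH2O) → 0.6145 J.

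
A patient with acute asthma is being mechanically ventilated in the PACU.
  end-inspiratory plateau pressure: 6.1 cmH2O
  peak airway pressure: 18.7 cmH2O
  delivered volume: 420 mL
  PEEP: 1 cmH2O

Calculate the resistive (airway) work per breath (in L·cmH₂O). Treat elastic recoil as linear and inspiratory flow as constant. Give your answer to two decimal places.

5.29

With constant inspiratory flow the resistive pressure is constant at PIP − Pplat = 18.7 − 6.1 = 12.6 cmH2O, so resistive work = 12.6 × 0.420 = 5.292 L·cmH2O.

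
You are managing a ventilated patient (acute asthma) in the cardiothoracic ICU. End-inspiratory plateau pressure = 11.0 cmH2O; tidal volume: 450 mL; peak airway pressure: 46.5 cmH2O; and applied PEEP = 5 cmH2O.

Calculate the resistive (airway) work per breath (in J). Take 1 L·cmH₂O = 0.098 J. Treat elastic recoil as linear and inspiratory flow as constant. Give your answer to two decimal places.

With constant inspiratory flow the resistive pressure is constant at PIP − Pplat = 46.5 − 11.0 = 35.5 cmH2O, so resistive work = 35.5 × 0.450 = 15.975 L·cmH2O.
× 0.098 J/(L·cmH2O) → 1.566 J.

1.57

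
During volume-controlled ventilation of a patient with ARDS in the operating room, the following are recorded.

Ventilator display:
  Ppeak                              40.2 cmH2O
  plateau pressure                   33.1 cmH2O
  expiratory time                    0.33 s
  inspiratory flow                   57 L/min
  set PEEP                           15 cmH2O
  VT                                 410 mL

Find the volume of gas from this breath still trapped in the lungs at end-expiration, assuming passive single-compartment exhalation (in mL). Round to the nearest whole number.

58

Flow: 57 L/min ÷ 60 = 0.95 L/s.
R = (PIP − Pplat)/V̇ = (40.2 − 33.1) / 0.95 = 7.1/0.95 = 7.474 cmH2O·s/L.
C = Vt/(Pplat − PEEP) = 410.0 / (33.1 − 15) = 410.0/18.1 = 22.652 mL/cmH2O.
τ = R × C = 7.474 × 0.02265 L/cmH2O = 0.1693 s.
Fraction remaining = e^(−Te/τ) = e^(−0.33/0.1693) = 0.1424.
Trapped volume = 410.0 × 0.1424 = 58.384 mL.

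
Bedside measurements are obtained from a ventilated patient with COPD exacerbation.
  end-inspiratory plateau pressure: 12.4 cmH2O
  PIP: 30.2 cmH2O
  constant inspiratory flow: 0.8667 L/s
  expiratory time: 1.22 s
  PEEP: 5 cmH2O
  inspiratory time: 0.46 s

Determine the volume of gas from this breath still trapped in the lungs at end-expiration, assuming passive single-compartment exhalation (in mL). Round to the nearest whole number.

Vt = flow × Ti = 0.8667 L/s × 0.46 s × 1000 mL/L = 398.68 mL.
R = (PIP − Pplat)/V̇ = (30.2 − 12.4) / 0.8667 = 17.8/0.8667 = 20.538 cmH2O·s/L.
C = Vt/(Pplat − PEEP) = 398.68 / (12.4 − 5) = 398.68/7.4 = 53.876 mL/cmH2O.
τ = R × C = 20.538 × 0.05388 L/cmH2O = 1.107 s.
Fraction remaining = e^(−Te/τ) = e^(−1.22/1.107) = 0.3322.
Trapped volume = 398.68 × 0.3322 = 132.44 mL.

132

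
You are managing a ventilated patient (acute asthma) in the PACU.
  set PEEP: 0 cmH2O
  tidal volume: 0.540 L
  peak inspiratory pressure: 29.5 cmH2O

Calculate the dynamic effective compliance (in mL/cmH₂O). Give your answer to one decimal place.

18.3

Dynamic compliance = Vt / (PIP − PEEP) = 540 / (29.5 − 0) = 540 / 29.5 = 18.305 mL/cmH2O.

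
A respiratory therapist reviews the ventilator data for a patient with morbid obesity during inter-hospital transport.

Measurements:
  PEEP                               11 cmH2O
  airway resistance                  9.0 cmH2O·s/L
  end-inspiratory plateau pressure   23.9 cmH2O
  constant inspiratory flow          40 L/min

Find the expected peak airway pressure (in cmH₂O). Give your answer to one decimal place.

Flow: 40 L/min ÷ 60 = 0.6667 L/s.
PIP = Pplat + Raw × flow = 23.9 + 9.0 × 0.6667 = 23.9 + 6.0 = 29.9 cmH2O.

29.9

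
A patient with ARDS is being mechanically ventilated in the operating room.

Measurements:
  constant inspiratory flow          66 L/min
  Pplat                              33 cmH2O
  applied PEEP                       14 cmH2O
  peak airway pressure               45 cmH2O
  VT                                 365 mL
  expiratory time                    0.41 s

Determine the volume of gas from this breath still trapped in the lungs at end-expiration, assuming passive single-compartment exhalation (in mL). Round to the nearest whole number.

52

Flow: 66 L/min ÷ 60 = 1.1 L/s.
R = (PIP − Pplat)/V̇ = (45 − 33) / 1.1 = 12.0/1.1 = 10.909 cmH2O·s/L.
C = Vt/(Pplat − PEEP) = 365.0 / (33 − 14) = 365.0/19.0 = 19.211 mL/cmH2O.
τ = R × C = 10.909 × 0.01921 L/cmH2O = 0.2096 s.
Fraction remaining = e^(−Te/τ) = e^(−0.41/0.2096) = 0.1414.
Trapped volume = 365.0 × 0.1414 = 51.611 mL.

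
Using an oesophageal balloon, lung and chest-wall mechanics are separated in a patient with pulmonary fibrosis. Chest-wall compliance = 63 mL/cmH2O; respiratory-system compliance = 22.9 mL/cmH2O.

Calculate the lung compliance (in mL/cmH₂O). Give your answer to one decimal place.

36.0

1/CL = 1/Crs − 1/Ccw.
1/CL = 1/22.9 − 1/63 = 0.0278.
CL = 35.971 mL/cmH2O.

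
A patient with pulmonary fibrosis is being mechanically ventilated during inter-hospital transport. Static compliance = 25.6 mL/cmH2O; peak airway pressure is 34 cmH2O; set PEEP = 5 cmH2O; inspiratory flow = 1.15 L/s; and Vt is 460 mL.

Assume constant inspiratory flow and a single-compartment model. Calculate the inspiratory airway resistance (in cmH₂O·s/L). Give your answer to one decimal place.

Equation of motion (constant flow): PIP = Vt/C + R·V̇ + PEEP.
R·V̇ = PIP − Vt/C − PEEP = 34 − 460/25.6 − 5 = 34 − 17.969 − 5 = 11.031 cmH2O.
R = 11.031 / 1.15 = 9.592 cmH2O·s/L.

9.6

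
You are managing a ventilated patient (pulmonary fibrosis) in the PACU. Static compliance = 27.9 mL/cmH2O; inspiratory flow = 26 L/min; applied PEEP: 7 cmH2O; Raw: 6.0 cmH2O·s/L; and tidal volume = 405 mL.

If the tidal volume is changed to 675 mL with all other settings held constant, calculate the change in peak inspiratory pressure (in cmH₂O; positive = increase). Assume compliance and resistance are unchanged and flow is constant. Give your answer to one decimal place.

PIP = Vt/C + R·V̇ + PEEP (constant-flow equation of motion).
Only the elastic term changes: ΔPIP = ΔVt / C = (675 − 405) / 27.9 = 9.677 cmH2O.

9.7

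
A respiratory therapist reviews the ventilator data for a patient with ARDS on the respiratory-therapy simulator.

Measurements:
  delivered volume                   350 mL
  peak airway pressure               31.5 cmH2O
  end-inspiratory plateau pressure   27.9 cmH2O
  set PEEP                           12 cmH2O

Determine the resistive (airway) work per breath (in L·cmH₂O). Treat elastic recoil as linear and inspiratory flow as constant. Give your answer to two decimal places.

With constant inspiratory flow the resistive pressure is constant at PIP − Pplat = 31.5 − 27.9 = 3.6 cmH2O, so resistive work = 3.6 × 0.350 = 1.26 L·cmH2O.

1.26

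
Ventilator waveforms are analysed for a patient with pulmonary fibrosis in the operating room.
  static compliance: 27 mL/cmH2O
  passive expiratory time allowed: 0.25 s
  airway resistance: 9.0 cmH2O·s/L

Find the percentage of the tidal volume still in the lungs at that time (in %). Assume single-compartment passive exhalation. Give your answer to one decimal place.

τ = R × C = 9.0 × 27 mL/cmH2O = 9.0 × 0.027 L/cmH2O = 0.243 s.
Passive exhalation: V(t)/V₀ = e^(−t/τ) = e^(−0.25/0.243) = 0.3574.
Fraction remaining = 0.3574 → 35.74%.

35.7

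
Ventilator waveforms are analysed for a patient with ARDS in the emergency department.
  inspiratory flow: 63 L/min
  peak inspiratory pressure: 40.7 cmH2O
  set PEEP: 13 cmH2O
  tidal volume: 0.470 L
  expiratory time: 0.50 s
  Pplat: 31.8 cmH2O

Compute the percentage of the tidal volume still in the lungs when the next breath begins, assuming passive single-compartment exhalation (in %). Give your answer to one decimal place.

9.4

Flow: 63 L/min ÷ 60 = 1.05 L/s.
R = (PIP − Pplat)/V̇ = (40.7 − 31.8) / 1.05 = 8.9/1.05 = 8.476 cmH2O·s/L.
C = Vt/(Pplat − PEEP) = 470.0 / (31.8 − 13) = 470.0/18.8 = 25.0 mL/cmH2O.
τ = R × C = 8.476 × 0.025 L/cmH2O = 0.2119 s.
Fraction remaining at end-expiration = e^(−Te/τ) = e^(−0.50/0.2119) = 0.09446 → 9.446%.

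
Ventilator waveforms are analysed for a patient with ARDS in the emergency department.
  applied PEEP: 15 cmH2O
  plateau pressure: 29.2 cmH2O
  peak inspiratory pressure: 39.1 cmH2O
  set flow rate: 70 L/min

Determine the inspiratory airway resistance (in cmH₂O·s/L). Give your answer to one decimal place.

Flow: 70 L/min ÷ 60 = 1.1667 L/s.
Raw = (PIP − Pplat) / flow = (39.1 − 29.2) / 1.1667 = 9.9 / 1.1667 = 8.485 cmH2O·s/L.

8.5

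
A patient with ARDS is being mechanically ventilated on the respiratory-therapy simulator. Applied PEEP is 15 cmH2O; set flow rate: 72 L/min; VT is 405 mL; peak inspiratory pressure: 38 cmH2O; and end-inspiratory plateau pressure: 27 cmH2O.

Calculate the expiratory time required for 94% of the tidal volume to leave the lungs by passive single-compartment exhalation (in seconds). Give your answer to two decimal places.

Flow: 72 L/min ÷ 60 = 1.2 L/s.
R = (PIP − Pplat)/V̇ = (38 − 27) / 1.2 = 11.0/1.2 = 9.167 cmH2O·s/L.
C = Vt/(Pplat − PEEP) = 405.0 / (27 − 15) = 405.0/12.0 = 33.75 mL/cmH2O.
τ = R × C = 9.167 × 0.03375 L/cmH2O = 0.3094 s.
t = −τ·ln(1 − 0.94) = −0.3094·ln(0.06) = 0.8705 s.

0.87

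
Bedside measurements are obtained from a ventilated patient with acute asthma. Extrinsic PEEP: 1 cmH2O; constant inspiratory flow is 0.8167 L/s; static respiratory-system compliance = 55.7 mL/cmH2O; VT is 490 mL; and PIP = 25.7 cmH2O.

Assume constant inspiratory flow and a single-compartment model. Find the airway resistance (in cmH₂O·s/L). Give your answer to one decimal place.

19.5

Equation of motion (constant flow): PIP = Vt/C + R·V̇ + PEEP.
R·V̇ = PIP − Vt/C − PEEP = 25.7 − 490/55.7 − 1 = 25.7 − 8.797 − 1 = 15.903 cmH2O.
R = 15.903 / 0.8167 = 19.472 cmH2O·s/L.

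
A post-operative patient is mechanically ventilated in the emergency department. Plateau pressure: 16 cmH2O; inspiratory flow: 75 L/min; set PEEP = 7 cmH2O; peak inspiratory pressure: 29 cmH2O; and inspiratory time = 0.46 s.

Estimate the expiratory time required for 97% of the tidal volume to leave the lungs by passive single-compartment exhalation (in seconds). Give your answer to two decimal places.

2.33

Flow: 75 L/min ÷ 60 = 1.25 L/s.
Vt = flow × Ti = 1.25 L/s × 0.46 s × 1000 mL/L = 575.0 mL.
R = (PIP − Pplat)/V̇ = (29 − 16) / 1.25 = 13.0/1.25 = 10.4 cmH2O·s/L.
C = Vt/(Pplat − PEEP) = 575.0 / (16 − 7) = 575.0/9.0 = 63.889 mL/cmH2O.
τ = R × C = 10.4 × 0.06389 L/cmH2O = 0.6645 s.
t = −τ·ln(1 − 0.97) = −0.6645·ln(0.03) = 2.33 s.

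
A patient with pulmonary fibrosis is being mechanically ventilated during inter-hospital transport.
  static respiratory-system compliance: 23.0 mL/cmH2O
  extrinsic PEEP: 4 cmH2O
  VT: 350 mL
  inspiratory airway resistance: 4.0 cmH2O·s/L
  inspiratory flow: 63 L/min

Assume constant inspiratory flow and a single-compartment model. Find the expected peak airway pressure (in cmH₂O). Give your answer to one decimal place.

23.4

Flow: 63 L/min ÷ 60 = 1.05 L/s.
Equation of motion (constant flow): PIP = Vt/C + R·V̇ + PEEP.
PIP = 350/23.0 + 4.0×1.05 + 4 = 15.217 + 4.2 + 4 = 23.417 cmH2O.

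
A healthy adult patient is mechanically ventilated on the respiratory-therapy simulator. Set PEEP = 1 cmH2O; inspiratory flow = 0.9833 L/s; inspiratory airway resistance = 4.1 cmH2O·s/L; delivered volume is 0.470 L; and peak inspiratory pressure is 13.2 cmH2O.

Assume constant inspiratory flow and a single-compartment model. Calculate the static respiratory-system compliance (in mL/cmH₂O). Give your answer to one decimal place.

Equation of motion (constant flow): PIP = Vt/C + R·V̇ + PEEP.
Vt/C = PIP − R·V̇ − PEEP = 13.2 − 4.1×0.9833 − 1 = 13.2 − 4.032 − 1 = 8.168 cmH2O.
C = Vt / 8.168 = 470 / 8.168 = 57.542 mL/cmH2O.

57.5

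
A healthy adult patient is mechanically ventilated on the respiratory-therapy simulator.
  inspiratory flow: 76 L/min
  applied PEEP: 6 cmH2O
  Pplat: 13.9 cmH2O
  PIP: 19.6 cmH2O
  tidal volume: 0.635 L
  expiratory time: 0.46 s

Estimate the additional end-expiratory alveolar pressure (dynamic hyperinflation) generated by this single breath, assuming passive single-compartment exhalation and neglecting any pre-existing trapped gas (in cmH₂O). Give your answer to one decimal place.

2.2

Flow: 76 L/min ÷ 60 = 1.2667 L/s.
R = (PIP − Pplat)/V̇ = (19.6 − 13.9) / 1.2667 = 5.7/1.2667 = 4.5 cmH2O·s/L.
C = Vt/(Pplat − PEEP) = 635.0 / (13.9 − 6) = 635.0/7.9 = 80.38 mL/cmH2O.
τ = R × C = 4.5 × 0.08038 L/cmH2O = 0.3617 s.
Fraction remaining = e^(−Te/τ) = e^(−0.46/0.3617) = 0.2803; trapped volume = 635.0 × 0.2803 = 177.99 mL.
Additional alveolar pressure from trapping ≈ V_trapped / C = 177.99 / 80.38 = 2.214 cmH2O.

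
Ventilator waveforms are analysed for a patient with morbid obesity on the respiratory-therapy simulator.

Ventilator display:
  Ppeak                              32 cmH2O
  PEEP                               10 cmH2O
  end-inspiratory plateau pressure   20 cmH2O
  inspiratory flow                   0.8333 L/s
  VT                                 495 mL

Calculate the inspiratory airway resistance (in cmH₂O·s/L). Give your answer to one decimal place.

Raw = (PIP − Pplat) / flow = (32 − 20) / 0.8333 = 12.0 / 0.8333 = 14.401 cmH2O·s/L.

14.4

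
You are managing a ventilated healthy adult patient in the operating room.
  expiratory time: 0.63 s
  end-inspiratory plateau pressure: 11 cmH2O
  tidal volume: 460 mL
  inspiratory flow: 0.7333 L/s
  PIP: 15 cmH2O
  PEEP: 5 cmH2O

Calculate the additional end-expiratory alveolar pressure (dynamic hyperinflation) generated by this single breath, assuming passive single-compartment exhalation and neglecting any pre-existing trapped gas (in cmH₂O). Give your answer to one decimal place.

1.3

R = (PIP − Pplat)/V̇ = (15 − 11) / 0.7333 = 4.0/0.7333 = 5.455 cmH2O·s/L.
C = Vt/(Pplat − PEEP) = 460.0 / (11 − 5) = 460.0/6.0 = 76.667 mL/cmH2O.
τ = R × C = 5.455 × 0.07667 L/cmH2O = 0.4182 s.
Fraction remaining = e^(−Te/τ) = e^(−0.63/0.4182) = 0.2217; trapped volume = 460.0 × 0.2217 = 101.98 mL.
Additional alveolar pressure from trapping ≈ V_trapped / C = 101.98 / 76.667 = 1.33 cmH2O.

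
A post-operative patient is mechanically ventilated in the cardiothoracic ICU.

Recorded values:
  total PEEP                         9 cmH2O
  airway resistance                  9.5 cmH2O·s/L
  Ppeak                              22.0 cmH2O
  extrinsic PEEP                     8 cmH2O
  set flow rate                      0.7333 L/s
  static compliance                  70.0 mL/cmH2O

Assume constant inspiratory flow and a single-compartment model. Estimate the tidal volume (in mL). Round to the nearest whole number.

422

Total PEEP = 9 cmH2O (set 8 + intrinsic 1); this is the baseline alveolar pressure.
Equation of motion (constant flow): PIP = Vt/C + R·V̇ + PEEP.
Vt/C = PIP − R·V̇ − PEEP = 22.0 − 6.966 − 9 = 6.034 cmH2O.
Vt = C × 6.034 = 70.0 × 6.034 = 422.38 mL.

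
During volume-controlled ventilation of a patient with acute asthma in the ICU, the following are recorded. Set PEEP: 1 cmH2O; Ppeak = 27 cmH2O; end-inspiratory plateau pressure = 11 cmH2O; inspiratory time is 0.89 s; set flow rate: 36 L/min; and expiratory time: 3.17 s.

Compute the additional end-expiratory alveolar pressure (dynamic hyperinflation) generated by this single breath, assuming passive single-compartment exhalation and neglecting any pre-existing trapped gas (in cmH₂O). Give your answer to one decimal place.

Flow: 36 L/min ÷ 60 = 0.6 L/s.
Vt = flow × Ti = 0.6 L/s × 0.89 s × 1000 mL/L = 534.0 mL.
R = (PIP − Pplat)/V̇ = (27 − 11) / 0.6 = 16.0/0.6 = 26.667 cmH2O·s/L.
C = Vt/(Pplat − PEEP) = 534.0 / (11 − 1) = 534.0/10.0 = 53.4 mL/cmH2O.
τ = R × C = 26.667 × 0.0534 L/cmH2O = 1.424 s.
Fraction remaining = e^(−Te/τ) = e^(−3.17/1.424) = 0.1079; trapped volume = 534.0 × 0.1079 = 57.619 mL.
Additional alveolar pressure from trapping ≈ V_trapped / C = 57.619 / 53.4 = 1.079 cmH2O.

1.1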